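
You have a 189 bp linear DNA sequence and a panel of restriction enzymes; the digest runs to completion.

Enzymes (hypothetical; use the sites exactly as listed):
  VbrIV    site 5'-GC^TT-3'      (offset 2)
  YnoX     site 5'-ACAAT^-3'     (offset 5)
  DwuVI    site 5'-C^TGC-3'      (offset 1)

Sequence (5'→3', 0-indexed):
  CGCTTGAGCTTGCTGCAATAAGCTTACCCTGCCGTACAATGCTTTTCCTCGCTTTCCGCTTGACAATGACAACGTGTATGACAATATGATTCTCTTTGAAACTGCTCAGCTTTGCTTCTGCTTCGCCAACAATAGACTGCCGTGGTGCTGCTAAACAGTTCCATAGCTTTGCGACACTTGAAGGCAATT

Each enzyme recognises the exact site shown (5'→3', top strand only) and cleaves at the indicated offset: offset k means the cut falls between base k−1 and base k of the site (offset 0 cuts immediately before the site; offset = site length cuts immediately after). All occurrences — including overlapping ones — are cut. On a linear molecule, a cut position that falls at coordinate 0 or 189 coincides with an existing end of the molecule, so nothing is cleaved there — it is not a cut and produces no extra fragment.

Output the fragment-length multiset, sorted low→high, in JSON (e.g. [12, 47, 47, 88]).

[2,3,3,3,4,4,5,6,6,7,8,8,10,10,11,11,12,17,18,19,22]

Scan for sites:
  VbrIV (GCTT, off=2): starts [1, 7, 21, 40, 50, 57, 108, 113, 119, 165] → cuts [3, 9, 23, 42, 52, 59, 110, 115, 121, 167]
  YnoX (ACAAT, off=5): starts [35, 62, 80, 128] → cuts [40, 67, 85, 133]
  DwuVI (CTGC, off=1): starts [12, 28, 101, 117, 136, 147] → cuts [13, 29, 102, 118, 137, 148]

All cut coordinates (distinct, sorted): [3, 9, 13, 23, 29, 40, 42, 52, 59, 67, 85, 102, 110, 115, 118, 121, 133, 137, 148, 167]

Fragment lengths:
  [0,3): 3 bp
  [3,9): 6 bp
  [9,13): 4 bp
  [13,23): 10 bp
  [23,29): 6 bp
  [29,40): 11 bp
  [40,42): 2 bp
  [42,52): 10 bp
  [52,59): 7 bp
  [59,67): 8 bp
  [67,85): 18 bp
  [85,102): 17 bp
  [102,110): 8 bp
  [110,115): 5 bp
  [115,118): 3 bp
  [118,121): 3 bp
  [121,133): 12 bp
  [133,137): 4 bp
  [137,148): 11 bp
  [148,167): 19 bp
  [167,189): 22 bp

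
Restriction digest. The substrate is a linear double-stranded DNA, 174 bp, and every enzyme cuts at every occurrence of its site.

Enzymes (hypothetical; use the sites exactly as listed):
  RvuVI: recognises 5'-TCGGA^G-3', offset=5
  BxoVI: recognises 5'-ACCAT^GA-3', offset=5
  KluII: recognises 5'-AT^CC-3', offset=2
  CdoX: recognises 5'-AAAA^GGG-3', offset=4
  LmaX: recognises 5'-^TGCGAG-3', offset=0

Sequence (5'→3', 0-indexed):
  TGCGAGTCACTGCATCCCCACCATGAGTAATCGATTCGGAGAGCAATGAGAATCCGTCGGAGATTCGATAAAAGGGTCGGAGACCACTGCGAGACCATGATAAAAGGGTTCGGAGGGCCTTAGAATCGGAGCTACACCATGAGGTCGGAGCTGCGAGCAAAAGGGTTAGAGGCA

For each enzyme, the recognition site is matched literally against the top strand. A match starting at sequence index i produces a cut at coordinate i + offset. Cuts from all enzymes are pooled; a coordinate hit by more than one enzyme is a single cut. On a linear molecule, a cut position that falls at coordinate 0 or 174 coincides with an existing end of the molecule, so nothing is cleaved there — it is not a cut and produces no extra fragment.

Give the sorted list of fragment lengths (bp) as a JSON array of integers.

Site scan:
  RvuVI (TCGGAG, off=5): starts [35, 56, 76, 109, 125, 144] → cuts [40, 61, 81, 114, 130, 149]
  BxoVI (ACCATGA, off=5): starts [19, 93, 135] → cuts [24, 98, 140]
  KluII (ATCC, off=2): starts [13, 51] → cuts [15, 53]
  CdoX (AAAAGGG, off=4): starts [69, 101, 158] → cuts [73, 105, 162]
  LmaX (TGCGAG, off=0): starts [0, 87, 151] → cuts [87, 151] (position 0 is a terminus of the linear molecule — no cut)

Pooled cuts: [15, 24, 40, 53, 61, 73, 81, 87, 98, 105, 114, 130, 140, 149, 151, 162]

Fragments:
  [0,15): 15 bp
  [15,24): 9 bp
  [24,40): 16 bp
  [40,53): 13 bp
  [53,61): 8 bp
  [61,73): 12 bp
  [73,81): 8 bp
  [81,87): 6 bp
  [87,98): 11 bp
  [98,105): 7 bp
  [105,114): 9 bp
  [114,130): 16 bp
  [130,140): 10 bp
  [140,149): 9 bp
  [149,151): 2 bp
  [151,162): 11 bp
  [162,174): 12 bp

[2,6,7,8,8,9,9,9,10,11,11,12,12,13,15,16,16]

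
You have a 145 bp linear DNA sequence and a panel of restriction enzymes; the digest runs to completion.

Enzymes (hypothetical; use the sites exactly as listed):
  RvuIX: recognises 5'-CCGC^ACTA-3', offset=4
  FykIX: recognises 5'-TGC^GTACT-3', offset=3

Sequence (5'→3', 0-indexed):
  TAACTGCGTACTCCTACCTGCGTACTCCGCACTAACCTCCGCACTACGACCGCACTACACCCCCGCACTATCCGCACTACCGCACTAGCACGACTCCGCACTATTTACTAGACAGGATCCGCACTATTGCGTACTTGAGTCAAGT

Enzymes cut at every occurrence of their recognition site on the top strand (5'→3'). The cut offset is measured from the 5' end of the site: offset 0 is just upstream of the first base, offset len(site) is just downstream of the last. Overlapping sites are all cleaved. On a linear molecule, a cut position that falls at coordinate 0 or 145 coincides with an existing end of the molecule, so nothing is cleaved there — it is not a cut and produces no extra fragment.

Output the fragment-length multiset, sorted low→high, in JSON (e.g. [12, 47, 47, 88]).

Per-enzyme occurrences:
  RvuIX CCGCACTA/4: at [26, 38, 49, 62, 71, 79, 95, 118] ⇒ [30, 42, 53, 66, 75, 83, 99, 122]
  FykIX TGCGTACT/3: at [4, 18, 127] ⇒ [7, 21, 130]

Pooled cuts: [7, 21, 30, 42, 53, 66, 75, 83, 99, 122, 130]

Fragments:
  [0,7): 7 bp
  [7,21): 14 bp
  [21,30): 9 bp
  [30,42): 12 bp
  [42,53): 11 bp
  [53,66): 13 bp
  [66,75): 9 bp
  [75,83): 8 bp
  [83,99): 16 bp
  [99,122): 23 bp
  [122,130): 8 bp
  [130,145): 15 bp

[7,8,8,9,9,11,12,13,14,15,16,23]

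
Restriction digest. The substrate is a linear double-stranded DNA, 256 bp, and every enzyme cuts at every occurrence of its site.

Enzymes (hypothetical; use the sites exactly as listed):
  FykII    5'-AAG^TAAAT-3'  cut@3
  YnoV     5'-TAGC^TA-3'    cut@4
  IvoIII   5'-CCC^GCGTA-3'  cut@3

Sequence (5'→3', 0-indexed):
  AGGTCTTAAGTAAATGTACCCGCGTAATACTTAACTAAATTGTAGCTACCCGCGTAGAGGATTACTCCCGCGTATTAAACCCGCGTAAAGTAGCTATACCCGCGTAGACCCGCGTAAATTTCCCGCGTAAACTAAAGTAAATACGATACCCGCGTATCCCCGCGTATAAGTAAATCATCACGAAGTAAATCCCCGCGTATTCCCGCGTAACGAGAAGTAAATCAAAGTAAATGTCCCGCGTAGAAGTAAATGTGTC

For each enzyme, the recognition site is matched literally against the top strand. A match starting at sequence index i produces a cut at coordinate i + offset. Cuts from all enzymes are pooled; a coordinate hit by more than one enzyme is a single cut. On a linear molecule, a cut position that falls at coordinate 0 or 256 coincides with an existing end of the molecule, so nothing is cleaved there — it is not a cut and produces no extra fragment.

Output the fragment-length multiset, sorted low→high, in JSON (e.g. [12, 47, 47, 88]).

[5,7,9,9,9,10,10,10,10,10,10,10,11,12,13,13,13,13,14,15,18,25]

Site scan:
  FykII AAGTAAAT/3: at [7, 134, 167, 182, 214, 224, 243] ⇒ [10, 137, 170, 185, 217, 227, 246]
  YnoV TAGCTA/4: at [42, 90] ⇒ [46, 94]
  IvoIII CCCGCGTA/3: at [18, 48, 66, 79, 98, 108, 121, 148, 158, 191, 201, 234] ⇒ [21, 51, 69, 82, 101, 111, 124, 151, 161, 194, 204, 237]

All cut coordinates (distinct, sorted): [10, 21, 46, 51, 69, 82, 94, 101, 111, 124, 137, 151, 161, 170, 185, 194, 204, 217, 227, 237, 246]

Fragments:
  [0,10): 10 bp
  [10,21): 11 bp
  [21,46): 25 bp
  [46,51): 5 bp
  [51,69): 18 bp
  [69,82): 13 bp
  [82,94): 12 bp
  [94,101): 7 bp
  [101,111): 10 bp
  [111,124): 13 bp
  [124,137): 13 bp
  [137,151): 14 bp
  [151,161): 10 bp
  [161,170): 9 bp
  [170,185): 15 bp
  [185,194): 9 bp
  [194,204): 10 bp
  [204,217): 13 bp
  [217,227): 10 bp
  [227,237): 10 bp
  [237,246): 9 bp
  [246,256): 10 bp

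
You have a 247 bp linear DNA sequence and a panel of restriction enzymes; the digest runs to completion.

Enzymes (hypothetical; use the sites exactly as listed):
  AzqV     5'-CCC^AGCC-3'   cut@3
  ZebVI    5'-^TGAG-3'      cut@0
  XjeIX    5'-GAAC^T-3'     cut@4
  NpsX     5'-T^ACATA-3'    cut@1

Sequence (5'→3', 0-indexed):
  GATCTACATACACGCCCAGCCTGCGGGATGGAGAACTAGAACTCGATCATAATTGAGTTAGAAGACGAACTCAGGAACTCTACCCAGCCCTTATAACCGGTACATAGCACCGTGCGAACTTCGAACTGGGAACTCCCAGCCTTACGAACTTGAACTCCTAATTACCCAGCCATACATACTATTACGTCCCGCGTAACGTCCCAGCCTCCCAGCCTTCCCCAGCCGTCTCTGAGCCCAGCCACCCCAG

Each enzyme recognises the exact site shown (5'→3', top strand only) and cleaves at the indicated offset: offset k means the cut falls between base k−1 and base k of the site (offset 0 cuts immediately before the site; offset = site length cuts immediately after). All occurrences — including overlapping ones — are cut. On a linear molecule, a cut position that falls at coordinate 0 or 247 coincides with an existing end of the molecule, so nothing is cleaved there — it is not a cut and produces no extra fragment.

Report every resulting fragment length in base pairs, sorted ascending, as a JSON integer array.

[4,5,6,6,6,7,7,7,7,8,8,9,10,11,11,12,12,12,16,17,18,19,29]

Per-enzyme occurrences:
  AzqV (CCCAGCC, off=3): starts [14, 82, 134, 164, 199, 207, 217, 233] → cuts [17, 85, 137, 167, 202, 210, 220, 236]
  ZebVI (TGAG, off=0): starts [53, 229] → cuts [53, 229]
  XjeIX (GAACT, off=4): starts [32, 38, 66, 74, 115, 122, 129, 145, 151] → cuts [36, 42, 70, 78, 119, 126, 133, 149, 155]
  NpsX (TACATA, off=1): starts [4, 100, 172] → cuts [5, 101, 173]

All cut coordinates (distinct, sorted): [5, 17, 36, 42, 53, 70, 78, 85, 101, 119, 126, 133, 137, 149, 155, 167, 173, 202, 210, 220, 229, 236]

Fragment lengths:
  [0,5): 5 bp
  [5,17): 12 bp
  [17,36): 19 bp
  [36,42): 6 bp
  [42,53): 11 bp
  [53,70): 17 bp
  [70,78): 8 bp
  [78,85): 7 bp
  [85,101): 16 bp
  [101,119): 18 bp
  [119,126): 7 bp
  [126,133): 7 bp
  [133,137): 4 bp
  [137,149): 12 bp
  [149,155): 6 bp
  [155,167): 12 bp
  [167,173): 6 bp
  [173,202): 29 bp
  [202,210): 8 bp
  [210,220): 10 bp
  [220,229): 9 bp
  [229,236): 7 bp
  [236,247): 11 bp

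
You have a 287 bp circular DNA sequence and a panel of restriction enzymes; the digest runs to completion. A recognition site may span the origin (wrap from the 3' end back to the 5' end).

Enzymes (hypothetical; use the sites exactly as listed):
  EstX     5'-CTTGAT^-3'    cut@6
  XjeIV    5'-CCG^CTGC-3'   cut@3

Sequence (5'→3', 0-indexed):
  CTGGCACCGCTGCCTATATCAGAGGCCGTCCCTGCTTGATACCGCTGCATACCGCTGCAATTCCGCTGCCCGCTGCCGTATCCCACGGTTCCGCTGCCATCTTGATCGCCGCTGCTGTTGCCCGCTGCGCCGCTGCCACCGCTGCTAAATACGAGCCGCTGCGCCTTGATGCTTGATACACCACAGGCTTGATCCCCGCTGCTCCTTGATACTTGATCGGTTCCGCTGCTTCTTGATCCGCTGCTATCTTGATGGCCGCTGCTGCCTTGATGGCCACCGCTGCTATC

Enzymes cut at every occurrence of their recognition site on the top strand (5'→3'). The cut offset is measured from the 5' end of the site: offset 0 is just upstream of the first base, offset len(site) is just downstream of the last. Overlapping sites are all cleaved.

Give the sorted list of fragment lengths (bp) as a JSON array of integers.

Per-enzyme occurrences:
  EstX (CTTGAT, off=6): starts [34, 100, 164, 171, 187, 204, 211, 231, 247, 265] → cuts [40, 106, 170, 177, 193, 210, 217, 237, 253, 271]
  XjeIV (CCGCTGC, off=3): starts [6, 41, 51, 62, 69, 90, 108, 121, 129, 138, 155, 195, 222, 237, 255, 276] → cuts [9, 44, 54, 65, 72, 93, 111, 124, 132, 141, 158, 198, 225, 240, 258, 279]

Pooled cuts: [9, 40, 44, 54, 65, 72, 93, 106, 111, 124, 132, 141, 158, 170, 177, 193, 198, 210, 217, 225, 237, 240, 253, 258, 271, 279]

Fragments:
  9→40: 31 bp
  40→44: 4 bp
  44→54: 10 bp
  54→65: 11 bp
  65→72: 7 bp
  72→93: 21 bp
  93→106: 13 bp
  106→111: 5 bp
  111→124: 13 bp
  124→132: 8 bp
  132→141: 9 bp
  141→158: 17 bp
  158→170: 12 bp
  170→177: 7 bp
  177→193: 16 bp
  193→198: 5 bp
  198→210: 12 bp
  210→217: 7 bp
  217→225: 8 bp
  225→237: 12 bp
  237→240: 3 bp
  240→253: 13 bp
  253→258: 5 bp
  258→271: 13 bp
  271→279: 8 bp
  279→9 (wrap): 287-279+9 = 17 bp

[3,4,5,5,5,7,7,7,8,8,8,9,10,11,12,12,12,13,13,13,13,16,17,17,21,31]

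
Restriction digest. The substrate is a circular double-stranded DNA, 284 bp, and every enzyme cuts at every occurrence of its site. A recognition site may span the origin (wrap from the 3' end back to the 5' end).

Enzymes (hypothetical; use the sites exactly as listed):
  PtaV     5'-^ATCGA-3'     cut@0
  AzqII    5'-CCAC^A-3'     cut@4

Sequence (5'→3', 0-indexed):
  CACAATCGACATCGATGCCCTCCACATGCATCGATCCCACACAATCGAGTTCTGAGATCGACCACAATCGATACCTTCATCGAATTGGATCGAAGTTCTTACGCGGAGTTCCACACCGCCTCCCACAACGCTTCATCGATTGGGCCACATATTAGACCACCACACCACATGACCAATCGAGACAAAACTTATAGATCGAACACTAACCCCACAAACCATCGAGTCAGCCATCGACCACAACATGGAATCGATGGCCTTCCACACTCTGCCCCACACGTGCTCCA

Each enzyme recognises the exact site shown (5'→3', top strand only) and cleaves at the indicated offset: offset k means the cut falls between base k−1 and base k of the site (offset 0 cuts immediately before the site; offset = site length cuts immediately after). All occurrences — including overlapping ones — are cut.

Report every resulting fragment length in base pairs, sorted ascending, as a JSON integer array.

Site scan:
  PtaV (ATCGA, off=0): starts [4, 10, 29, 43, 56, 66, 78, 88, 134, 175, 194, 217, 229, 246] → cuts [4, 10, 29, 43, 56, 66, 78, 88, 134, 175, 194, 217, 229, 246]
  AzqII (CCACA, off=4): starts [21, 36, 61, 110, 122, 144, 159, 164, 208, 234, 258, 270, 281] → cuts [1, 25, 40, 65, 114, 126, 148, 163, 168, 212, 238, 262, 274]

All cut coordinates (distinct, sorted): [1, 4, 10, 25, 29, 40, 43, 56, 65, 66, 78, 88, 114, 126, 134, 148, 163, 168, 175, 194, 212, 217, 229, 238, 246, 262, 274]

Fragment lengths:
  1→4: 3 bp
  4→10: 6 bp
  10→25: 15 bp
  25→29: 4 bp
  29→40: 11 bp
  40→43: 3 bp
  43→56: 13 bp
  56→65: 9 bp
  65→66: 1 bp
  66→78: 12 bp
  78→88: 10 bp
  88→114: 26 bp
  114→126: 12 bp
  126→134: 8 bp
  134→148: 14 bp
  148→163: 15 bp
  163→168: 5 bp
  168→175: 7 bp
  175→194: 19 bp
  194→212: 18 bp
  212→217: 5 bp
  217→229: 12 bp
  229→238: 9 bp
  238→246: 8 bp
  246→262: 16 bp
  262→274: 12 bp
  274→1 (wrap): 284-274+1 = 11 bp

[1,3,3,4,5,5,6,7,8,8,9,9,10,11,11,12,12,12,12,13,14,15,15,16,18,19,26]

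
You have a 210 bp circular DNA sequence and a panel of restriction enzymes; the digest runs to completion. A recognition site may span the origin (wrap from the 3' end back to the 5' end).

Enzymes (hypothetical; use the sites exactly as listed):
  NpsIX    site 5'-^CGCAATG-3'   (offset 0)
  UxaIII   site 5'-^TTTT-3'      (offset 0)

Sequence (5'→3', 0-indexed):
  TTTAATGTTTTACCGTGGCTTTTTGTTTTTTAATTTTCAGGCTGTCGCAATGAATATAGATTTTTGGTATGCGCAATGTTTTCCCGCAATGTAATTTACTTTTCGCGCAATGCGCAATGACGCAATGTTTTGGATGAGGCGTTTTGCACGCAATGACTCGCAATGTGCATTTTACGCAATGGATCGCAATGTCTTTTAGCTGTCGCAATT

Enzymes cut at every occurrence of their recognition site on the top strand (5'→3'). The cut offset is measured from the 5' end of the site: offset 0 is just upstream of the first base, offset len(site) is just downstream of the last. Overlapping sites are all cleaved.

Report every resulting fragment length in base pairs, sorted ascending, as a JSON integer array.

Scan for sites:
  NpsIX (CGCAATG, off=0): starts [45, 71, 84, 105, 112, 120, 148, 158, 174, 184] → cuts [45, 71, 84, 105, 112, 120, 148, 158, 174, 184]
  UxaIII (TTTT, off=0): starts [7, 19, 20, 25, 26, 27, 33, 60, 61, 78, 99, 127, 141, 169, 193, 208, 209] → cuts [7, 19, 20, 25, 26, 27, 33, 60, 61, 78, 99, 127, 141, 169, 193, 208, 209]

All cut coordinates (distinct, sorted): [7, 19, 20, 25, 26, 27, 33, 45, 60, 61, 71, 78, 84, 99, 105, 112, 120, 127, 141, 148, 158, 169, 174, 184, 193, 208, 209]

Fragments:
  7→19: 12 bp
  19→20: 1 bp
  20→25: 5 bp
  25→26: 1 bp
  26→27: 1 bp
  27→33: 6 bp
  33→45: 12 bp
  45→60: 15 bp
  60→61: 1 bp
  61→71: 10 bp
  71→78: 7 bp
  78→84: 6 bp
  84→99: 15 bp
  99→105: 6 bp
  105→112: 7 bp
  112→120: 8 bp
  120→127: 7 bp
  127→141: 14 bp
  141→148: 7 bp
  148→158: 10 bp
  158→169: 11 bp
  169→174: 5 bp
  174→184: 10 bp
  184→193: 9 bp
  193→208: 15 bp
  208→209: 1 bp
  209→7 (wrap): 210-209+7 = 8 bp

[1,1,1,1,1,5,5,6,6,6,7,7,7,7,8,8,9,10,10,10,11,12,12,14,15,15,15]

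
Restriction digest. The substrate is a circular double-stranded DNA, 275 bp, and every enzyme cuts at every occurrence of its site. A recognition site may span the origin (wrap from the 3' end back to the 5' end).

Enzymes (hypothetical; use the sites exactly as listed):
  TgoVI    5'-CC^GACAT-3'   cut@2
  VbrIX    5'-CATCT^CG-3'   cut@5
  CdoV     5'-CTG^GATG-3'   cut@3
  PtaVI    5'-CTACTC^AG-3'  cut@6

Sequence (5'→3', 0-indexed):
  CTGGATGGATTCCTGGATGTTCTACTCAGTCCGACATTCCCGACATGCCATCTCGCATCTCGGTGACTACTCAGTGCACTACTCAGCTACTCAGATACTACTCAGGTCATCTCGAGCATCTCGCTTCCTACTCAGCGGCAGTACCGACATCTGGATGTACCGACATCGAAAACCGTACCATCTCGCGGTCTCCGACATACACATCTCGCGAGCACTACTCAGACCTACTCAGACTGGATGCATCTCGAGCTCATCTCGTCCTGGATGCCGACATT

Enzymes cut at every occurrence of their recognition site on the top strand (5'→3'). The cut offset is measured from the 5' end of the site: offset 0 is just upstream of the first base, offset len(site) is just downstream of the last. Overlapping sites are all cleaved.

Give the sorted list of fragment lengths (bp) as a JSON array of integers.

Scan for sites:
  TgoVI CCGACAT/2: at [30, 39, 143, 159, 191, 267] ⇒ [32, 41, 145, 161, 193, 269]
  VbrIX CATCTCG/5: at [48, 55, 107, 116, 178, 201, 240, 251] ⇒ [53, 60, 112, 121, 183, 206, 245, 256]
  CdoV CTGGATG/3: at [0, 12, 150, 233, 260] ⇒ [3, 15, 153, 236, 263]
  PtaVI CTACTCAG/6: at [21, 66, 78, 86, 97, 127, 214, 224] ⇒ [27, 72, 84, 92, 103, 133, 220, 230]

All cut coordinates (distinct, sorted): [3, 15, 27, 32, 41, 53, 60, 72, 84, 92, 103, 112, 121, 133, 145, 153, 161, 183, 193, 206, 220, 230, 236, 245, 256, 263, 269]

Fragments:
  3→15: 12 bp
  15→27: 12 bp
  27→32: 5 bp
  32→41: 9 bp
  41→53: 12 bp
  53→60: 7 bp
  60→72: 12 bp
  72→84: 12 bp
  84→92: 8 bp
  92→103: 11 bp
  103→112: 9 bp
  112→121: 9 bp
  121→133: 12 bp
  133→145: 12 bp
  145→153: 8 bp
  153→161: 8 bp
  161→183: 22 bp
  183→193: 10 bp
  193→206: 13 bp
  206→220: 14 bp
  220→230: 10 bp
  230→236: 6 bp
  236→245: 9 bp
  245→256: 11 bp
  256→263: 7 bp
  263→269: 6 bp
  269→3 (wrap): 275-269+3 = 9 bp

[5,6,6,7,7,8,8,8,9,9,9,9,9,10,10,11,11,12,12,12,12,12,12,12,13,14,22]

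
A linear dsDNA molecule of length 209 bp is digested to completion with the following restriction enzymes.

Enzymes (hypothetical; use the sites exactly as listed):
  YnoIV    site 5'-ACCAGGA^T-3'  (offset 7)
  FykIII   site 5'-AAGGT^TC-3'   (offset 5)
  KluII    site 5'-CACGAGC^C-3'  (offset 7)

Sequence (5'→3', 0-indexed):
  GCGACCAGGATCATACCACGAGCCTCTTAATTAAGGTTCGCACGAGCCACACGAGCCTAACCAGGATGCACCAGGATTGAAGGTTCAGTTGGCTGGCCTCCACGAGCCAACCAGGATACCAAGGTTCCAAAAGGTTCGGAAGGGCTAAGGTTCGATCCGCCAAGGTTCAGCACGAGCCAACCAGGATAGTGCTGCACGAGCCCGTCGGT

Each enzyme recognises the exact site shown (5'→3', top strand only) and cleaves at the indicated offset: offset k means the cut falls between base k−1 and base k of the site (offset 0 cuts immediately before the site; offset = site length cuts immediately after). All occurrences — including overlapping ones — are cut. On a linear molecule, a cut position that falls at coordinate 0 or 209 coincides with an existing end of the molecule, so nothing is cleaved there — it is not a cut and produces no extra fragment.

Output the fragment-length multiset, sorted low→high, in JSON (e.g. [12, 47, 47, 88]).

Scan for sites:
  YnoIV ACCAGGAT/7: at [3, 59, 69, 109, 179] ⇒ [10, 66, 76, 116, 186]
  FykIII AAGGTTC/5: at [32, 79, 120, 130, 146, 161] ⇒ [37, 84, 125, 135, 151, 166]
  KluII CACGAGCC/7: at [16, 40, 49, 100, 170, 194] ⇒ [23, 47, 56, 107, 177, 201]

All cut coordinates (distinct, sorted): [10, 23, 37, 47, 56, 66, 76, 84, 107, 116, 125, 135, 151, 166, 177, 186, 201]

Fragments:
  [0,10): 10 bp
  [10,23): 13 bp
  [23,37): 14 bp
  [37,47): 10 bp
  [47,56): 9 bp
  [56,66): 10 bp
  [66,76): 10 bp
  [76,84): 8 bp
  [84,107): 23 bp
  [107,116): 9 bp
  [116,125): 9 bp
  [125,135): 10 bp
  [135,151): 16 bp
  [151,166): 15 bp
  [166,177): 11 bp
  [177,186): 9 bp
  [186,201): 15 bp
  [201,209): 8 bp

[8,8,9,9,9,9,10,10,10,10,10,11,13,14,15,15,16,23]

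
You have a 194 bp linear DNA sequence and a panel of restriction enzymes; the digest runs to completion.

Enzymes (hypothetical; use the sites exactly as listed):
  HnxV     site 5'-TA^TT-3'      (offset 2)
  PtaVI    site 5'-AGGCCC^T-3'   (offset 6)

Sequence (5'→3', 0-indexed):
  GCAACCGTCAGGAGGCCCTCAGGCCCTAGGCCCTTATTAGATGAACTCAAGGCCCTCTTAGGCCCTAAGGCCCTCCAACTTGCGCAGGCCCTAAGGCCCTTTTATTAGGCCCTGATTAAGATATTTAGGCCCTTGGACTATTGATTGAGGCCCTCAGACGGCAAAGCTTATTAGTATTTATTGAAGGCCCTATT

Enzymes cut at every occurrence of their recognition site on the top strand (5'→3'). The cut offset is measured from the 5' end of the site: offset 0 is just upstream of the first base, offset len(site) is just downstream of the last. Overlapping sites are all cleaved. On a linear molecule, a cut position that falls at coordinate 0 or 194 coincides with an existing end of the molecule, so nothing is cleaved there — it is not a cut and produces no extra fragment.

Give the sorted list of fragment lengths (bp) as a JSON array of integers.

[2,2,3,4,5,6,7,8,8,8,8,8,9,10,10,11,13,17,18,18,19]

Per-enzyme occurrences:
  HnxV TATT/2: at [34, 102, 121, 138, 168, 174, 178, 190] ⇒ [36, 104, 123, 140, 170, 176, 180, 192]
  PtaVI AGGCCCT/6: at [12, 20, 27, 49, 59, 67, 85, 93, 106, 126, 147, 184] ⇒ [18, 26, 33, 55, 65, 73, 91, 99, 112, 132, 153, 190]

All cut coordinates (distinct, sorted): [18, 26, 33, 36, 55, 65, 73, 91, 99, 104, 112, 123, 132, 140, 153, 170, 176, 180, 190, 192]

Fragment lengths:
  [0,18): 18 bp
  [18,26): 8 bp
  [26,33): 7 bp
  [33,36): 3 bp
  [36,55): 19 bp
  [55,65): 10 bp
  [65,73): 8 bp
  [73,91): 18 bp
  [91,99): 8 bp
  [99,104): 5 bp
  [104,112): 8 bp
  [112,123): 11 bp
  [123,132): 9 bp
  [132,140): 8 bp
  [140,153): 13 bp
  [153,170): 17 bp
  [170,176): 6 bp
  [176,180): 4 bp
  [180,190): 10 bp
  [190,192): 2 bp
  [192,194): 2 bp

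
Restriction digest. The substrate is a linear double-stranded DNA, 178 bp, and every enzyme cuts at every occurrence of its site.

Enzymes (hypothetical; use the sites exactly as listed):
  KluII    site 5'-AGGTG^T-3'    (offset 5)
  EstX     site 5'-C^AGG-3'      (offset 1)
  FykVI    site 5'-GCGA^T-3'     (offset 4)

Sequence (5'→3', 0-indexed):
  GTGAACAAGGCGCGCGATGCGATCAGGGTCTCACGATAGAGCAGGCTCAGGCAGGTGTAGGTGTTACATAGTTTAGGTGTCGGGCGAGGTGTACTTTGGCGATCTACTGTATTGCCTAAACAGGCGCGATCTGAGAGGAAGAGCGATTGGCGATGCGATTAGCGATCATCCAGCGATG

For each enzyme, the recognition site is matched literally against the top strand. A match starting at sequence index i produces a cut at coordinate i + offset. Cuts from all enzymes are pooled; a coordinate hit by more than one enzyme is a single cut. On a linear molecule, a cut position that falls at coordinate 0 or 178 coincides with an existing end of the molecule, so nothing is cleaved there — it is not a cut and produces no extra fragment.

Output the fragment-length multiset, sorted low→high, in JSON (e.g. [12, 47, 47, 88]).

[2,2,4,5,5,5,6,6,7,7,8,11,11,12,16,17,17,18,19]

Scan for sites:
  KluII (AGGTGT, off=5): starts [52, 58, 74, 86] → cuts [57, 63, 79, 91]
  EstX (CAGG, off=1): starts [23, 41, 47, 51, 120] → cuts [24, 42, 48, 52, 121]
  FykVI (GCGAT, off=4): starts [13, 18, 98, 125, 142, 149, 154, 161, 172] → cuts [17, 22, 102, 129, 146, 153, 158, 165, 176]

All cut coordinates (distinct, sorted): [17, 22, 24, 42, 48, 52, 57, 63, 79, 91, 102, 121, 129, 146, 153, 158, 165, 176]

Fragments:
  [0,17): 17 bp
  [17,22): 5 bp
  [22,24): 2 bp
  [24,42): 18 bp
  [42,48): 6 bp
  [48,52): 4 bp
  [52,57): 5 bp
  [57,63): 6 bp
  [63,79): 16 bp
  [79,91): 12 bp
  [91,102): 11 bp
  [102,121): 19 bp
  [121,129): 8 bp
  [129,146): 17 bp
  [146,153): 7 bp
  [153,158): 5 bp
  [158,165): 7 bp
  [165,176): 11 bp
  [176,178): 2 bp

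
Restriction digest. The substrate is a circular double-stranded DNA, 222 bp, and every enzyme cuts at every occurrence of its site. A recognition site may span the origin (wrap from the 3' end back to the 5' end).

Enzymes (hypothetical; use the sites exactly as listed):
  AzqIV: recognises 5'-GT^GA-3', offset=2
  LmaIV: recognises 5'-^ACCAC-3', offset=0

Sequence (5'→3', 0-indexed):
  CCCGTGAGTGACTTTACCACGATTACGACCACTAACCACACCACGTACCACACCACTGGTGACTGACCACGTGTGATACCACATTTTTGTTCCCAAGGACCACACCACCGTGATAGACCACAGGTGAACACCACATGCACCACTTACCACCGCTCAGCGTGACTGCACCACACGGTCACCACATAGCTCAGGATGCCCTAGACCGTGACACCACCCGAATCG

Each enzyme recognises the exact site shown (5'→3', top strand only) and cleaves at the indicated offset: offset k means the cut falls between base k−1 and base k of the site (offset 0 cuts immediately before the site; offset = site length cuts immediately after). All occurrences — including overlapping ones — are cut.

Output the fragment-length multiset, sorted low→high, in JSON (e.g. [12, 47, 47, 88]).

[3,3,4,4,5,5,5,5,5,6,6,7,7,7,8,9,9,9,9,11,12,15,18,21,29]

Site scan:
  AzqIV GTGA/2: at [3, 7, 58, 72, 109, 123, 158, 204] ⇒ [5, 9, 60, 74, 111, 125, 160, 206]
  LmaIV ACCAC/0: at [15, 27, 34, 39, 46, 51, 65, 77, 98, 103, 116, 129, 138, 145, 166, 177, 209] ⇒ [15, 27, 34, 39, 46, 51, 65, 77, 98, 103, 116, 129, 138, 145, 166, 177, 209]

Pooled cuts: [5, 9, 15, 27, 34, 39, 46, 51, 60, 65, 74, 77, 98, 103, 111, 116, 125, 129, 138, 145, 160, 166, 177, 206, 209]

Fragment lengths:
  5→9: 4 bp
  9→15: 6 bp
  15→27: 12 bp
  27→34: 7 bp
  34→39: 5 bp
  39→46: 7 bp
  46→51: 5 bp
  51→60: 9 bp
  60→65: 5 bp
  65→74: 9 bp
  74→77: 3 bp
  77→98: 21 bp
  98→103: 5 bp
  103→111: 8 bp
  111→116: 5 bp
  116→125: 9 bp
  125→129: 4 bp
  129→138: 9 bp
  138→145: 7 bp
  145→160: 15 bp
  160→166: 6 bp
  166→177: 11 bp
  177→206: 29 bp
  206→209: 3 bp
  209→5 (wrap): 222-209+5 = 18 bp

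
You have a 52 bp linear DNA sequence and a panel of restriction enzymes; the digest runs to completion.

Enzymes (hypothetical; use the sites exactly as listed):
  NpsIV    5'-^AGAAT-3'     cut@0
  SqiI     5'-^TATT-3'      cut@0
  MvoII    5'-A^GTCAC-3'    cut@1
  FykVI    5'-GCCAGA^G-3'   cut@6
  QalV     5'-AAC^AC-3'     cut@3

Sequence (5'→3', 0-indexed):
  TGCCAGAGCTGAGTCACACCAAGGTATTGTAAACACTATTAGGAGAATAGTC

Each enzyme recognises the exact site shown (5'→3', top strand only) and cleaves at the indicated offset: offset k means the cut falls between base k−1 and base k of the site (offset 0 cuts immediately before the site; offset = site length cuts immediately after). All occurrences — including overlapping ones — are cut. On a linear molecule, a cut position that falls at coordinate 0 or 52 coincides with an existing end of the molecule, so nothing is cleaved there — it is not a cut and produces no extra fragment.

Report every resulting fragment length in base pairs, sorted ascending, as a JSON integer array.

[2,5,7,7,9,10,12]

Site scan:
  NpsIV (AGAAT, off=0): starts [43] → cuts [43]
  SqiI (TATT, off=0): starts [24, 36] → cuts [24, 36]
  MvoII (AGTCAC, off=1): starts [11] → cuts [12]
  FykVI (GCCAGAG, off=6): starts [1] → cuts [7]
  QalV (AACAC, off=3): starts [31] → cuts [34]

Pooled cuts: [7, 12, 24, 34, 36, 43]

Fragment lengths:
  [0,7): 7 bp
  [7,12): 5 bp
  [12,24): 12 bp
  [24,34): 10 bp
  [34,36): 2 bp
  [36,43): 7 bp
  [43,52): 9 bp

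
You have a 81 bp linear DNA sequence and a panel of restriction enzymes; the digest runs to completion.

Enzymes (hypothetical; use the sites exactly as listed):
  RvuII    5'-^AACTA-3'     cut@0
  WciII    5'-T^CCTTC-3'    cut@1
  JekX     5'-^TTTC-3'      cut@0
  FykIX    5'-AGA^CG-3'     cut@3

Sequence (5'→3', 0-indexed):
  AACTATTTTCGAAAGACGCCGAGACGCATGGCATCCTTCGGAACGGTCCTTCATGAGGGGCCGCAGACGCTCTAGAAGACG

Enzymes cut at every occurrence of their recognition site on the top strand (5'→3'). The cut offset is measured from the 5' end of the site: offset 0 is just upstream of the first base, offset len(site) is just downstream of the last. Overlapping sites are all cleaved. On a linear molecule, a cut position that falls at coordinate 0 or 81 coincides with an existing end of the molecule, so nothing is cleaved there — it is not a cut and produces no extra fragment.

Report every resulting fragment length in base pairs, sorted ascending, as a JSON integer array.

Site scan:
  RvuII AACTA/0: at [0] ⇒ [] (position 0 is a terminus of the linear molecule — no cut)
  WciII TCCTTC/1: at [33, 46] ⇒ [34, 47]
  JekX TTTC/0: at [6] ⇒ [6]
  FykIX AGACG/3: at [13, 21, 64, 76] ⇒ [16, 24, 67, 79]

All cut coordinates (distinct, sorted): [6, 16, 24, 34, 47, 67, 79]

Fragments:
  [0,6): 6 bp
  [6,16): 10 bp
  [16,24): 8 bp
  [24,34): 10 bp
  [34,47): 13 bp
  [47,67): 20 bp
  [67,79): 12 bp
  [79,81): 2 bp

[2,6,8,10,10,12,13,20]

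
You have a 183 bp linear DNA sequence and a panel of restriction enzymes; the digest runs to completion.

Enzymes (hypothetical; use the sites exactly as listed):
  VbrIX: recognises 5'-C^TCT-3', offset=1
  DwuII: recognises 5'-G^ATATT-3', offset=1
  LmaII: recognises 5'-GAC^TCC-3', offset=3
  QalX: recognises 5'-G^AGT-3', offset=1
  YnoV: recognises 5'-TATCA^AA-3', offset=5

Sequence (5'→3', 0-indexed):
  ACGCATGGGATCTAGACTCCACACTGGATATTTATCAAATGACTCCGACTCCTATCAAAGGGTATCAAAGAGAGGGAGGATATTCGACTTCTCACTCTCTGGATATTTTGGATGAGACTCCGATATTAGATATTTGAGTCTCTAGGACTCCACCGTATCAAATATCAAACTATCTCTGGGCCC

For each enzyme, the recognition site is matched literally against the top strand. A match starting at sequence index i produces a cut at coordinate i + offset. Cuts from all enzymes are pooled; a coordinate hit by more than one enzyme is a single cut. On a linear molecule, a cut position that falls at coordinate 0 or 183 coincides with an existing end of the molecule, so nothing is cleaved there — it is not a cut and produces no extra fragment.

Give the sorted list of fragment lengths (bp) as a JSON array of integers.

[2,4,4,5,6,6,7,7,7,7,8,8,9,10,10,10,12,12,16,16,17]

Scan for sites:
  VbrIX CTCT/1: at [94, 96, 139, 173] ⇒ [95, 97, 140, 174]
  DwuII GATATT/1: at [26, 78, 101, 121, 128] ⇒ [27, 79, 102, 122, 129]
  LmaII GACTCC/3: at [14, 40, 46, 115, 145] ⇒ [17, 43, 49, 118, 148]
  QalX GAGT/1: at [135] ⇒ [136]
  YnoV TATCAAA/5: at [32, 52, 62, 155, 162] ⇒ [37, 57, 67, 160, 167]

Pooled cuts: [17, 27, 37, 43, 49, 57, 67, 79, 95, 97, 102, 118, 122, 129, 136, 140, 148, 160, 167, 174]

Fragments:
  [0,17): 17 bp
  [17,27): 10 bp
  [27,37): 10 bp
  [37,43): 6 bp
  [43,49): 6 bp
  [49,57): 8 bp
  [57,67): 10 bp
  [67,79): 12 bp
  [79,95): 16 bp
  [95,97): 2 bp
  [97,102): 5 bp
  [102,118): 16 bp
  [118,122): 4 bp
  [122,129): 7 bp
  [129,136): 7 bp
  [136,140): 4 bp
  [140,148): 8 bp
  [148,160): 12 bp
  [160,167): 7 bp
  [167,174): 7 bp
  [174,183): 9 bp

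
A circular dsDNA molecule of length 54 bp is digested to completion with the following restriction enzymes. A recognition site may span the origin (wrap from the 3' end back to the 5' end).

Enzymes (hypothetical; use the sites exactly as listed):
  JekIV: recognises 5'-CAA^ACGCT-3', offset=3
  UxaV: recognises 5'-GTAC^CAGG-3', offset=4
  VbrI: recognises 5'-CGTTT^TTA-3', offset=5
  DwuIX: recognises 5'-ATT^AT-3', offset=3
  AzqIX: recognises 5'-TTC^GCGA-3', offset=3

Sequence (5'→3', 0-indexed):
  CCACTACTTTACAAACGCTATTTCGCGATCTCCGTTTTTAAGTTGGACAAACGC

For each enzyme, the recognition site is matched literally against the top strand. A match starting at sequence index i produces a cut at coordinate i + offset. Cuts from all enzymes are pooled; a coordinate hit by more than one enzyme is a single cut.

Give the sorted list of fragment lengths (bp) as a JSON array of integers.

Per-enzyme occurrences:
  JekIV CAAACGCT/3: at [11] ⇒ [14]
  UxaV (GTACCAGG, off=4): no sites
  VbrI CGTTTTTA/5: at [32] ⇒ [37]
  DwuIX (ATTAT, off=3): no sites
  AzqIX TTCGCGA/3: at [21] ⇒ [24]

All cut coordinates (distinct, sorted): [14, 24, 37]

Fragments:
  14→24: 10 bp
  24→37: 13 bp
  37→14 (wrap): 54-37+14 = 31 bp

[10,13,31]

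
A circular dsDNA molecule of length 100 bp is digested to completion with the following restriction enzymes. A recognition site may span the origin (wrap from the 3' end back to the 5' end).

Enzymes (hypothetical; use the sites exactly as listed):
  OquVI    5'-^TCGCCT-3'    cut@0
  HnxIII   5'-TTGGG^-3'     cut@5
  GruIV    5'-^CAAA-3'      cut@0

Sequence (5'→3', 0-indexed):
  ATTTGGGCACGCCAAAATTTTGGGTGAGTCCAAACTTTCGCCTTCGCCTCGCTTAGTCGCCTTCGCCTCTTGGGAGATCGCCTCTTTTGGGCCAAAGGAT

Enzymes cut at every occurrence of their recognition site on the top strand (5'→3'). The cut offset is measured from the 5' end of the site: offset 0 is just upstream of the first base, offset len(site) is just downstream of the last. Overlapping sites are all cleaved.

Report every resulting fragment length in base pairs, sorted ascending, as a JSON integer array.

Scan for sites:
  OquVI TCGCCT/0: at [37, 43, 56, 62, 77] ⇒ [37, 43, 56, 62, 77]
  HnxIII TTGGG/5: at [2, 19, 69, 86] ⇒ [7, 24, 74, 91]
  GruIV CAAA/0: at [12, 30, 92] ⇒ [12, 30, 92]

All cut coordinates (distinct, sorted): [7, 12, 24, 30, 37, 43, 56, 62, 74, 77, 91, 92]

Fragment lengths:
  7→12: 5 bp
  12→24: 12 bp
  24→30: 6 bp
  30→37: 7 bp
  37→43: 6 bp
  43→56: 13 bp
  56→62: 6 bp
  62→74: 12 bp
  74→77: 3 bp
  77→91: 14 bp
  91→92: 1 bp
  92→7 (wrap): 100-92+7 = 15 bp

[1,3,5,6,6,6,7,12,12,13,14,15]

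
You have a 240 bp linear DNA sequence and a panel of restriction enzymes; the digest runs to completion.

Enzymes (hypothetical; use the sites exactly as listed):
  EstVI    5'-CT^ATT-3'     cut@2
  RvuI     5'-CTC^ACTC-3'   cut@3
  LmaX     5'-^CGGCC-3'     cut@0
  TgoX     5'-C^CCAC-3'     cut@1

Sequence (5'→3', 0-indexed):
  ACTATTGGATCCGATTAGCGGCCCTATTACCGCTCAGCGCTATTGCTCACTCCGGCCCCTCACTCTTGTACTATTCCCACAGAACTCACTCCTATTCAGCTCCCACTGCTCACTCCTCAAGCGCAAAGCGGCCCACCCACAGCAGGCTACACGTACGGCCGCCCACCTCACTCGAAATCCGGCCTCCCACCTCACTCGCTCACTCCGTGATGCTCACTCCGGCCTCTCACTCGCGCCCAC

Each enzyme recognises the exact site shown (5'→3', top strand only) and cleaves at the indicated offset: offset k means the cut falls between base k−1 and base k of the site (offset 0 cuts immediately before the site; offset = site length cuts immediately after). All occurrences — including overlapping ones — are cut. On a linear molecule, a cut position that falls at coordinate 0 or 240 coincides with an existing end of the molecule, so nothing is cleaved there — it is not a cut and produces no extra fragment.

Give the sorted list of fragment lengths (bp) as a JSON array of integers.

Per-enzyme occurrences:
  EstVI CTATT/2: at [1, 23, 39, 70, 91] ⇒ [3, 25, 41, 72, 93]
  RvuI CTCACTC/3: at [45, 58, 84, 108, 166, 190, 198, 212, 225] ⇒ [48, 61, 87, 111, 169, 193, 201, 215, 228]
  LmaX CGGCC/0: at [18, 52, 128, 155, 179, 219] ⇒ [18, 52, 128, 155, 179, 219]
  TgoX CCCAC/1: at [75, 101, 131, 135, 161, 185, 235] ⇒ [76, 102, 132, 136, 162, 186, 236]

All cut coordinates (distinct, sorted): [3, 18, 25, 41, 48, 52, 61, 72, 76, 87, 93, 102, 111, 128, 132, 136, 155, 162, 169, 179, 186, 193, 201, 215, 219, 228, 236]

Fragments:
  [0,3): 3 bp
  [3,18): 15 bp
  [18,25): 7 bp
  [25,41): 16 bp
  [41,48): 7 bp
  [48,52): 4 bp
  [52,61): 9 bp
  [61,72): 11 bp
  [72,76): 4 bp
  [76,87): 11 bp
  [87,93): 6 bp
  [93,102): 9 bp
  [102,111): 9 bp
  [111,128): 17 bp
  [128,132): 4 bp
  [132,136): 4 bp
  [136,155): 19 bp
  [155,162): 7 bp
  [162,169): 7 bp
  [169,179): 10 bp
  [179,186): 7 bp
  [186,193): 7 bp
  [193,201): 8 bp
  [201,215): 14 bp
  [215,219): 4 bp
  [219,228): 9 bp
  [228,236): 8 bp
  [236,240): 4 bp

[3,4,4,4,4,4,4,6,7,7,7,7,7,7,8,8,9,9,9,9,10,11,11,14,15,16,17,19]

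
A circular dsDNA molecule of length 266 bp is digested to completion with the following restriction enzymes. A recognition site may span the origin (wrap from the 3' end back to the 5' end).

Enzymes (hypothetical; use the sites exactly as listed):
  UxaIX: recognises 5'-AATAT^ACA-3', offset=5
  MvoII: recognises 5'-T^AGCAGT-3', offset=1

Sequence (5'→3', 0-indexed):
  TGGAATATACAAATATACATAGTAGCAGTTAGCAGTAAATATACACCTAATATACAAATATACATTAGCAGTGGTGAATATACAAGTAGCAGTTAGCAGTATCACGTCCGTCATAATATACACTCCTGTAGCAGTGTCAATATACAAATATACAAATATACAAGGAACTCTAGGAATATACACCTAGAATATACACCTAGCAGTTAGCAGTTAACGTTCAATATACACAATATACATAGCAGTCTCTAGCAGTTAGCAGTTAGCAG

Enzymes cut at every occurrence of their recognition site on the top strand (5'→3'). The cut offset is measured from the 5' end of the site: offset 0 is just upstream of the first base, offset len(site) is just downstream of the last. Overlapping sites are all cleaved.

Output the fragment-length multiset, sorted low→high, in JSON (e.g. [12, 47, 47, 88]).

Site scan:
  UxaIX AATATACA/5: at [3, 11, 37, 48, 56, 76, 114, 138, 146, 154, 174, 187, 219, 228] ⇒ [8, 16, 42, 53, 61, 81, 119, 143, 151, 159, 179, 192, 224, 233]
  MvoII TAGCAGT/1: at [22, 29, 65, 86, 93, 128, 197, 204, 236, 246, 253, 260] ⇒ [23, 30, 66, 87, 94, 129, 198, 205, 237, 247, 254, 261]

All cut coordinates (distinct, sorted): [8, 16, 23, 30, 42, 53, 61, 66, 81, 87, 94, 119, 129, 143, 151, 159, 179, 192, 198, 205, 224, 233, 237, 247, 254, 261]

Fragments:
  8→16: 8 bp
  16→23: 7 bp
  23→30: 7 bp
  30→42: 12 bp
  42→53: 11 bp
  53→61: 8 bp
  61→66: 5 bp
  66→81: 15 bp
  81→87: 6 bp
  87→94: 7 bp
  94→119: 25 bp
  119→129: 10 bp
  129→143: 14 bp
  143→151: 8 bp
  151→159: 8 bp
  159→179: 20 bp
  179→192: 13 bp
  192→198: 6 bp
  198→205: 7 bp
  205→224: 19 bp
  224→233: 9 bp
  233→237: 4 bp
  237→247: 10 bp
  247→254: 7 bp
  254→261: 7 bp
  261→8 (wrap): 266-261+8 = 13 bp

[4,5,6,6,7,7,7,7,7,7,8,8,8,8,9,10,10,11,12,13,13,14,15,19,20,25]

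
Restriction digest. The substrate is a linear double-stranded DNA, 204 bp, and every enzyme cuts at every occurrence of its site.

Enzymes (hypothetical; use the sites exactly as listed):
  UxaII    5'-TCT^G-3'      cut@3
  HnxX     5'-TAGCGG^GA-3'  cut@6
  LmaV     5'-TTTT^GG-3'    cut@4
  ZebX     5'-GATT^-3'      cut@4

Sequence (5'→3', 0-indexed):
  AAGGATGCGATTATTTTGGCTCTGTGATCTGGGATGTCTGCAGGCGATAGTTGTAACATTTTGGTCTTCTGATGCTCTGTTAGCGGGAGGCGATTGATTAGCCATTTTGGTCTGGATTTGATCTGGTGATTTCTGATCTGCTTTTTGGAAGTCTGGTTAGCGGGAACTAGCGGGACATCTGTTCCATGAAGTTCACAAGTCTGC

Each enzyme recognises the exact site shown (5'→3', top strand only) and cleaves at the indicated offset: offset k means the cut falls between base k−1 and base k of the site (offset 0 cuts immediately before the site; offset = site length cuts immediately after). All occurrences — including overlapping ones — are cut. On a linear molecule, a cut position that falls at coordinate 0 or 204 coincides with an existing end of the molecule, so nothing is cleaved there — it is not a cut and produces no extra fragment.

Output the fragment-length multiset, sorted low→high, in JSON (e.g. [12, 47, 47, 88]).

[2,3,4,5,5,5,5,6,6,7,7,7,7,8,8,8,8,9,9,9,9,10,12,22,23]

Site scan:
  UxaII (TCTG, off=3): starts [20, 27, 36, 67, 75, 110, 121, 131, 136, 151, 177, 199] → cuts [23, 30, 39, 70, 78, 113, 124, 134, 139, 154, 180, 202]
  HnxX (TAGCGGGA, off=6): starts [80, 157, 167] → cuts [86, 163, 173]
  LmaV (TTTTGG, off=4): starts [13, 58, 104, 142] → cuts [17, 62, 108, 146]
  ZebX (GATT, off=4): starts [8, 91, 95, 114, 127] → cuts [12, 95, 99, 118, 131]

All cut coordinates (distinct, sorted): [12, 17, 23, 30, 39, 62, 70, 78, 86, 95, 99, 108, 113, 118, 124, 131, 134, 139, 146, 154, 163, 173, 180, 202]

Fragments:
  [0,12): 12 bp
  [12,17): 5 bp
  [17,23): 6 bp
  [23,30): 7 bp
  [30,39): 9 bp
  [39,62): 23 bp
  [62,70): 8 bp
  [70,78): 8 bp
  [78,86): 8 bp
  [86,95): 9 bp
  [95,99): 4 bp
  [99,108): 9 bp
  [108,113): 5 bp
  [113,118): 5 bp
  [118,124): 6 bp
  [124,131): 7 bp
  [131,134): 3 bp
  [134,139): 5 bp
  [139,146): 7 bp
  [146,154): 8 bp
  [154,163): 9 bp
  [163,173): 10 bp
  [173,180): 7 bp
  [180,202): 22 bp
  [202,204): 2 bp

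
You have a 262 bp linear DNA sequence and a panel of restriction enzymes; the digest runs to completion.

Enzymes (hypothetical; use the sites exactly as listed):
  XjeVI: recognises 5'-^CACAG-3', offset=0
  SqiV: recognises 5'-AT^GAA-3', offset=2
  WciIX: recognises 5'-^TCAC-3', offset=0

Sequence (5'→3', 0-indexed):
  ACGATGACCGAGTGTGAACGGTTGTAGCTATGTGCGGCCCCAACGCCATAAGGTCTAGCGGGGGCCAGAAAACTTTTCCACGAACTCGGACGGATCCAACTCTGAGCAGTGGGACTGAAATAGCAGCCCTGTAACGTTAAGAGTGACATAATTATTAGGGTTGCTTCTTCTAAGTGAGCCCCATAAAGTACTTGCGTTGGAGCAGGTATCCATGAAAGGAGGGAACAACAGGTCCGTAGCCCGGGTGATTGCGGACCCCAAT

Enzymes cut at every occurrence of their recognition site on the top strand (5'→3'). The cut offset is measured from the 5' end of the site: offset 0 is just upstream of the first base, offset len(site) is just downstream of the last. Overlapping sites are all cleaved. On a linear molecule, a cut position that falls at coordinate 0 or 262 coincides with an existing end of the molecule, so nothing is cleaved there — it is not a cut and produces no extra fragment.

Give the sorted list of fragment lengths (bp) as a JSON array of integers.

[49,213]

Site scan:
  XjeVI (CACAG, off=0): no sites
  SqiV ATGAA/2: at [211] ⇒ [213]
  WciIX (TCAC, off=0): no sites

All cut coordinates (distinct, sorted): [213]

Fragments:
  [0,213): 213 bp
  [213,262): 49 bp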